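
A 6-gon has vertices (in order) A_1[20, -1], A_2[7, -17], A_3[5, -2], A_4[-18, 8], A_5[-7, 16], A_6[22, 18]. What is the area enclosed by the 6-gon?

Apply the surveyor's formula: 2A = Σ (x_i·y_{i+1} − x_{i+1}·y_i), indices taken mod 6.
Σ = (-333) + (71) + (4) + (-232) + (-478) + (-382) = -1350
Area = |Σ|/2 = 675.

675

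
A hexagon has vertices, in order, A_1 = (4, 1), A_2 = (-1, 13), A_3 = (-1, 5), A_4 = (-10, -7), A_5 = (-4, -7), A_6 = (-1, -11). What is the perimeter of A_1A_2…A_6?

|A_1A_2| = √((-5)² + (12)²) = √169 = 13
|A_2A_3| = √((0)² + (-8)²) = √64 = 8
|A_3A_4| = √((-9)² + (-12)²) = √225 = 15
|A_4A_5| = √((6)² + (0)²) = √36 = 6
|A_5A_6| = √((3)² + (-4)²) = √25 = 5
|A_6A_1| = √((5)² + (12)²) = √169 = 13
Perimeter = 13 + 8 + 15 + 6 + 5 + 13 = 60.

60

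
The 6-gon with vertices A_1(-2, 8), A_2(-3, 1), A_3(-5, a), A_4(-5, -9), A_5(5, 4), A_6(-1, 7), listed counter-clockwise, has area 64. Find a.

The doubled signed area Σ (x_i y_{i+1} − x_{i+1} y_i) is linear in a.
With a=0 it equals 142; the coefficient of a is 2 (from the two edges through A_3).
So 2·a + 142 = 2·64 = 128 ⇒ a = -7.

-7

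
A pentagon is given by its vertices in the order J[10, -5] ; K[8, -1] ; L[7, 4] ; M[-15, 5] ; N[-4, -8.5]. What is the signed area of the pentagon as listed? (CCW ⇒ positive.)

208.25

J→K: (10)(-1) − (8)(-5) = 30
K→L: (8)(4) − (7)(-1) = 39
L→M: (7)(5) − (-15)(4) = 95
M→N: (-15)(-8.5) − (-4)(5) = 147.5
N→J: (-4)(-5) − (10)(-8.5) = 105
Σ = 416.5
Signed area = Σ/2 = 208.25 (positive ⇒ counter-clockwise traversal).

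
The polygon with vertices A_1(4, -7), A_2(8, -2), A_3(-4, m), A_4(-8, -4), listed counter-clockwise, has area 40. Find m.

The doubled signed area Σ (x_i y_{i+1} − x_{i+1} y_i) is linear in m.
With m=0 it equals 128; the coefficient of m is 16 (from the two edges through A_3).
So 16·m + 128 = 2·40 = 80 ⇒ m = -3.

-3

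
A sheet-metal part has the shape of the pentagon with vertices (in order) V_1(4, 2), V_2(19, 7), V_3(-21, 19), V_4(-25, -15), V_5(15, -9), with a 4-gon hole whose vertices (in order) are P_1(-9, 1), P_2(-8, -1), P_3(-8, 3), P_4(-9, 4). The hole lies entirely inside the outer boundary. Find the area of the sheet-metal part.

898.5

Outer boundary:
Apply Gauss's area formula: 2A = Σ (x_i·y_{i+1} − x_{i+1}·y_i), indices taken mod 5.
Σ = (-10) + (508) + (790) + (450) + (66) = 1804
Area = |Σ|/2 = 902.
Hole:
Σ = (17) + (-32) + (-5) + (27) = 7
Area = |Σ|/2 = 3.5.
Net area = 902 − 3.5 = 898.5.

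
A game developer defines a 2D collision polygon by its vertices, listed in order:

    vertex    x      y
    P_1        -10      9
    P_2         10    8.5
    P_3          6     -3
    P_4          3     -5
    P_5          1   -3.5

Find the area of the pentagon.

154.25

Cross-terms: -175, -81, -21, -5.5, -26  ⇒  Σ = -308.5
Area = |Σ|/2 = 154.25.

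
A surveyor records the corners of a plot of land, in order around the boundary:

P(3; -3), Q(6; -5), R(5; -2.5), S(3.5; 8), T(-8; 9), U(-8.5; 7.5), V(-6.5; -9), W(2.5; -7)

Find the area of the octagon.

Apply the shoelace formula: 2A = Σ (x_i·y_{i+1} − x_{i+1}·y_i), indices taken mod 8.
P→Q: (3)(-5) − (6)(-3) = 3
Q→R: (6)(-2.5) − (5)(-5) = 10
R→S: (5)(8) − (3.5)(-2.5) = 48.75
S→T: (3.5)(9) − (-8)(8) = 95.5
T→U: (-8)(7.5) − (-8.5)(9) = 16.5
U→V: (-8.5)(-9) − (-6.5)(7.5) = 125.25
V→W: (-6.5)(-7) − (2.5)(-9) = 68
W→P: (2.5)(-3) − (3)(-7) = 13.5
Σ = 380.5
Area = |Σ|/2 = 190.25.

190.25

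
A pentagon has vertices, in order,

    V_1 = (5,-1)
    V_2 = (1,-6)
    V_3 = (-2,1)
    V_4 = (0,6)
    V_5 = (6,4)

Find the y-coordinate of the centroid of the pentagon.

44/57

Apply the surveyor's formula. First the cross-terms c_i = x_i·y_{i+1} − x_{i+1}·y_i:
  -29, -11, -12, -36, -26  ⇒  2A = -114, A = -57.
Then Σ (y_i + y_{i+1})·c_i = -264, so ȳ = -264 / (6·(-57)) = 44/57.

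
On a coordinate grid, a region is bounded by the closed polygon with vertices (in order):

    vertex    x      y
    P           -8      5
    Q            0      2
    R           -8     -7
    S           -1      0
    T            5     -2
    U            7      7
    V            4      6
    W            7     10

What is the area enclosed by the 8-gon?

85.5

P→Q: (-8)(2) − (0)(5) = -16
Q→R: (0)(-7) − (-8)(2) = 16
R→S: (-8)(0) − (-1)(-7) = -7
S→T: (-1)(-2) − (5)(0) = 2
T→U: (5)(7) − (7)(-2) = 49
U→V: (7)(6) − (4)(7) = 14
V→W: (4)(10) − (7)(6) = -2
W→P: (7)(5) − (-8)(10) = 115
Σ = 171
Area = |Σ|/2 = 85.5.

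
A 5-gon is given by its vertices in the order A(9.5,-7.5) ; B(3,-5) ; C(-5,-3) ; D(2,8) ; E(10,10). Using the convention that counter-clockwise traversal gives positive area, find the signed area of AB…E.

Cross-terms: -25, -34, -34, -60, -170  ⇒  Σ = -323
Signed area = Σ/2 = -161.5 (negative ⇒ clockwise traversal).

-161.5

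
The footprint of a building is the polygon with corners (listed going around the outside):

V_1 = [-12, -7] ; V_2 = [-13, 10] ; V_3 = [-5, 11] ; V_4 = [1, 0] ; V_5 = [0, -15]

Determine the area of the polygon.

255

Apply the surveyor's formula: 2A = Σ (x_i·y_{i+1} − x_{i+1}·y_i), indices taken mod 5.
Σ = (-211) + (-93) + (-11) + (-15) + (-180) = -510
Area = |Σ|/2 = 255.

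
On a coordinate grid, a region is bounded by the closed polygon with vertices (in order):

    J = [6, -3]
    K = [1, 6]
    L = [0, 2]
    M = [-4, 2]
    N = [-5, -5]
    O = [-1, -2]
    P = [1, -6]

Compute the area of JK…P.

Apply the surveyor's formula: 2A = Σ (x_i·y_{i+1} − x_{i+1}·y_i), indices taken mod 7.
Σ = (39) + (2) + (8) + (30) + (5) + (8) + (33) = 125
Area = |Σ|/2 = 62.5.

62.5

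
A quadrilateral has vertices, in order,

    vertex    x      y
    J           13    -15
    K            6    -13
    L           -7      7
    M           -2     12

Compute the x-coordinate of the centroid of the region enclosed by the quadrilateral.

Apply the surveyor's formula. First the cross-terms c_i = x_i·y_{i+1} − x_{i+1}·y_i:
  -79, -49, -70, -126  ⇒  2A = -324, A = -162.
Then Σ (x_i + x_{i+1})·c_i = -2208, so x̄ = -2208 / (6·(-162)) = 184/81.

184/81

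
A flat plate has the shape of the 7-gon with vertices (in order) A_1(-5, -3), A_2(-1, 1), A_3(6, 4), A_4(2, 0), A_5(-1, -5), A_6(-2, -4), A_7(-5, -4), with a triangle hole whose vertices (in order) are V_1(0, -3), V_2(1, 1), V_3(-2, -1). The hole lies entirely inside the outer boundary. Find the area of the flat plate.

Outer boundary:
Apply Gauss's area formula: 2A = Σ (x_i·y_{i+1} − x_{i+1}·y_i), indices taken mod 7.
Σ = (-8) + (-10) + (-8) + (-10) + (-6) + (-12) + (-5) = -59
Area = |Σ|/2 = 29.5.
Hole:
Apply the shoelace (surveyor's) formula: 2A = Σ (x_i·y_{i+1} − x_{i+1}·y_i), indices taken mod 3.
Cross-terms: 3, 1, 6  ⇒  Σ = 10
Area = |Σ|/2 = 5.
Net area = 29.5 − 5 = 24.5.

24.5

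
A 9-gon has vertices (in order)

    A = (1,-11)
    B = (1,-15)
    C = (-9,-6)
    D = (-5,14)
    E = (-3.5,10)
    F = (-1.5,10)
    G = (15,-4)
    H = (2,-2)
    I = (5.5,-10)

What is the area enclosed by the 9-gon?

273.75

Apply the shoelace formula: 2A = Σ (x_i·y_{i+1} − x_{i+1}·y_i), indices taken mod 9.
Cross-terms: -4, -141, -156, -1, -20, -144, -22, -9, -50.5  ⇒  Σ = -547.5
Area = |Σ|/2 = 273.75.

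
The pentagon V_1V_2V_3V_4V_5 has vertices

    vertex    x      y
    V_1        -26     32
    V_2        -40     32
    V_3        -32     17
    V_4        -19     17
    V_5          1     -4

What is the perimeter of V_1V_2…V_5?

|V_1V_2| = √((-14)² + (0)²) = √196 = 14
|V_2V_3| = √((8)² + (-15)²) = √289 = 17
|V_3V_4| = √((13)² + (0)²) = √169 = 13
|V_4V_5| = √((20)² + (-21)²) = √841 = 29
|V_5V_1| = √((-27)² + (36)²) = √2025 = 45
Perimeter = 14 + 17 + 13 + 29 + 45 = 118.

118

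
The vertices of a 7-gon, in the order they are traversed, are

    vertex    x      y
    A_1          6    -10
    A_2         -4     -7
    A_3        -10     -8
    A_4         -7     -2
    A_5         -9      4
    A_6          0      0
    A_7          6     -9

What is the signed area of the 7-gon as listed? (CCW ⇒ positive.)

-104

Cross-terms: -82, -38, -36, -46, 0, 0, -6  ⇒  Σ = -208
Signed area = Σ/2 = -104 (negative ⇒ clockwise traversal).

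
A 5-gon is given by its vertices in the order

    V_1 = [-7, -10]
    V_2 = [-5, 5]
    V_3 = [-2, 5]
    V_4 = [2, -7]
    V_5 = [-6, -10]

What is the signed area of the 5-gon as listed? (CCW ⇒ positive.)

Cross-terms: -85, -15, 4, -62, -10  ⇒  Σ = -168
Signed area = Σ/2 = -84 (negative ⇒ clockwise traversal).

-84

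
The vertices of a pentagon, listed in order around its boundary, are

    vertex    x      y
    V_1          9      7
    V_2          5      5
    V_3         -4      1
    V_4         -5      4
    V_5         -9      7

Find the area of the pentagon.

Apply Gauss's area formula: 2A = Σ (x_i·y_{i+1} − x_{i+1}·y_i), indices taken mod 5.
V_1→V_2: (9)(5) − (5)(7) = 10
V_2→V_3: (5)(1) − (-4)(5) = 25
V_3→V_4: (-4)(4) − (-5)(1) = -11
V_4→V_5: (-5)(7) − (-9)(4) = 1
V_5→V_1: (-9)(7) − (9)(7) = -126
Σ = -101
Area = |Σ|/2 = 50.5.

50.5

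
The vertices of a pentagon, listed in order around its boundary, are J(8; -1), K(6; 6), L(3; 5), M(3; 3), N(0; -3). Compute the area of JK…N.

Apply the shoelace formula: 2A = Σ (x_i·y_{i+1} − x_{i+1}·y_i), indices taken mod 5.
Cross-terms: 54, 12, -6, -9, 24  ⇒  Σ = 75
Area = |Σ|/2 = 37.5.

37.5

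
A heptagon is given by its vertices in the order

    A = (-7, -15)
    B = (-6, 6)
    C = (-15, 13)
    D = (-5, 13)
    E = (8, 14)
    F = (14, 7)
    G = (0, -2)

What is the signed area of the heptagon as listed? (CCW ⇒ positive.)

-303

Σ = (-132) + (12) + (-130) + (-174) + (-140) + (-28) + (-14) = -606
Signed area = Σ/2 = -303 (negative ⇒ clockwise traversal).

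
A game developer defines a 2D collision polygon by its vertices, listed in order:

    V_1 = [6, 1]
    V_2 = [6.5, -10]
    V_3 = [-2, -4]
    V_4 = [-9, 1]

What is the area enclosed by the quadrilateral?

Σ = (-66.5) + (-46) + (-38) + (-15) = -165.5
Area = |Σ|/2 = 82.75.

82.75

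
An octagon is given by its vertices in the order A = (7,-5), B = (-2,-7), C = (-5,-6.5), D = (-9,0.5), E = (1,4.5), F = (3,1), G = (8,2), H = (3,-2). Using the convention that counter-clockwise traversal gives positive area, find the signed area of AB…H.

-110.25

Apply the shoelace (surveyor's) formula: 2A = Σ (x_i·y_{i+1} − x_{i+1}·y_i), indices taken mod 8.
Σ = (-59) + (-22) + (-61) + (-41) + (-12.5) + (-2) + (-22) + (-1) = -220.5
Signed area = Σ/2 = -110.25 (negative ⇒ clockwise traversal).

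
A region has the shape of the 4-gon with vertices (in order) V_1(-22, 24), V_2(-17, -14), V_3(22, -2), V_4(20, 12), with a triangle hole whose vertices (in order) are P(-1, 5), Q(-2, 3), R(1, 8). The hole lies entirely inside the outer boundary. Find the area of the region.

1052.5

Outer boundary:
Apply the shoelace formula: 2A = Σ (x_i·y_{i+1} − x_{i+1}·y_i), indices taken mod 4.
Cross-terms: 716, 342, 304, 744  ⇒  Σ = 2106
Area = |Σ|/2 = 1053.
Hole:
Σ = (7) + (-19) + (13) = 1
Area = |Σ|/2 = 0.5.
Net area = 1053 − 0.5 = 1052.5.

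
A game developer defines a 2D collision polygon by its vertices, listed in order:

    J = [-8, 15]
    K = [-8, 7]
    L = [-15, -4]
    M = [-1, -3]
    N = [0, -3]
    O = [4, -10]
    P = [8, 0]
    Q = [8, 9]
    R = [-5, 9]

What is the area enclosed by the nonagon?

Σ = (64) + (137) + (41) + (3) + (12) + (80) + (72) + (117) + (-3) = 523
Area = |Σ|/2 = 261.5.

261.5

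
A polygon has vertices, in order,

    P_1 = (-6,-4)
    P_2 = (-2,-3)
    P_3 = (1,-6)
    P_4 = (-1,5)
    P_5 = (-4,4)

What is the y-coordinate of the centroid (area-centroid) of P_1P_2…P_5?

Apply Gauss's area formula. First the cross-terms c_i = x_i·y_{i+1} − x_{i+1}·y_i:
  10, 15, -1, 16, 40  ⇒  2A = 80, A = 40.
Then Σ (y_i + y_{i+1})·c_i = -60, so ȳ = -60 / (6·40) = -0.25.

-0.25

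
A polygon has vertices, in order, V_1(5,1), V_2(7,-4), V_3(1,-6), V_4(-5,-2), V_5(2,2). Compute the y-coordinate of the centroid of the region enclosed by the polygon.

Apply the shoelace (surveyor's) formula. First the cross-terms c_i = x_i·y_{i+1} − x_{i+1}·y_i:
  -27, -38, -32, -6, -8  ⇒  2A = -111, A = -55.5.
Then Σ (y_i + y_{i+1})·c_i = 693, so ȳ = 693 / (6·(-55.5)) = -77/37.

-77/37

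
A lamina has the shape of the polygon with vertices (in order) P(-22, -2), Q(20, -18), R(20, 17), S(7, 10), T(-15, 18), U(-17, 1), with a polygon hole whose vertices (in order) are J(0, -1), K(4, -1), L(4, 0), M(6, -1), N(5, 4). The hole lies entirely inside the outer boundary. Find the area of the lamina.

Outer boundary:
P→Q: (-22)(-18) − (20)(-2) = 436
Q→R: (20)(17) − (20)(-18) = 700
R→S: (20)(10) − (7)(17) = 81
S→T: (7)(18) − (-15)(10) = 276
T→U: (-15)(1) − (-17)(18) = 291
U→P: (-17)(-2) − (-22)(1) = 56
Σ = 1840
Area = |Σ|/2 = 920.
Hole:
Apply the surveyor's formula: 2A = Σ (x_i·y_{i+1} − x_{i+1}·y_i), indices taken mod 5.
Σ = (4) + (4) + (-4) + (29) + (-5) = 28
Area = |Σ|/2 = 14.
Net area = 920 − 14 = 906.

906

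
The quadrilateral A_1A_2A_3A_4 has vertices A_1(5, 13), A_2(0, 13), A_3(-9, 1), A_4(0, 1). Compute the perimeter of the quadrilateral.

42

|A_1A_2| = √((-5)² + (0)²) = √25 = 5
|A_2A_3| = √((-9)² + (-12)²) = √225 = 15
|A_3A_4| = √((9)² + (0)²) = √81 = 9
|A_4A_1| = √((5)² + (12)²) = √169 = 13
Perimeter = 5 + 15 + 9 + 13 = 42.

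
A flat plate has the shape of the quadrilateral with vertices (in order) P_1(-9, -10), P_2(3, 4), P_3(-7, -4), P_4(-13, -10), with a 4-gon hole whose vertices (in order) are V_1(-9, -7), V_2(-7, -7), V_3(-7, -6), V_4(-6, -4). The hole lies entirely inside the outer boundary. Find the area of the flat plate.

31.5

Outer boundary:
Σ = (-6) + (16) + (18) + (40) = 68
Area = |Σ|/2 = 34.
Hole:
Σ = (14) + (-7) + (-8) + (6) = 5
Area = |Σ|/2 = 2.5.
Net area = 34 − 2.5 = 31.5.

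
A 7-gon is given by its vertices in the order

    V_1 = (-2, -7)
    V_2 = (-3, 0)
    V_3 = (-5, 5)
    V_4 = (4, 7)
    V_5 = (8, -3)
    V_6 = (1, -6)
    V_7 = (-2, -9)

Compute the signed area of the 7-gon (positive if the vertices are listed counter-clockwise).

-114.5

Apply Gauss's area formula: 2A = Σ (x_i·y_{i+1} − x_{i+1}·y_i), indices taken mod 7.
V_1→V_2: (-2)(0) − (-3)(-7) = -21
V_2→V_3: (-3)(5) − (-5)(0) = -15
V_3→V_4: (-5)(7) − (4)(5) = -55
V_4→V_5: (4)(-3) − (8)(7) = -68
V_5→V_6: (8)(-6) − (1)(-3) = -45
V_6→V_7: (1)(-9) − (-2)(-6) = -21
V_7→V_1: (-2)(-7) − (-2)(-9) = -4
Σ = -229
Signed area = Σ/2 = -114.5 (negative ⇒ clockwise traversal).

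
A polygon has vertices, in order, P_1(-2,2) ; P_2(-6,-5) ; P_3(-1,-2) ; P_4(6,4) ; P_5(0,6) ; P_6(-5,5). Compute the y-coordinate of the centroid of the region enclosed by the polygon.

197/103

Apply the surveyor's formula. First the cross-terms c_i = x_i·y_{i+1} − x_{i+1}·y_i:
  22, 7, 8, 36, 30, 0  ⇒  2A = 103, A = 51.5.
Then Σ (y_i + y_{i+1})·c_i = 591, so ȳ = 591 / (6·51.5) = 197/103.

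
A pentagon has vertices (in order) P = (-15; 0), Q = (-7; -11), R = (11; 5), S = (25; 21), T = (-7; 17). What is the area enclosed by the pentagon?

592

P→Q: (-15)(-11) − (-7)(0) = 165
Q→R: (-7)(5) − (11)(-11) = 86
R→S: (11)(21) − (25)(5) = 106
S→T: (25)(17) − (-7)(21) = 572
T→P: (-7)(0) − (-15)(17) = 255
Σ = 1184
Area = |Σ|/2 = 592.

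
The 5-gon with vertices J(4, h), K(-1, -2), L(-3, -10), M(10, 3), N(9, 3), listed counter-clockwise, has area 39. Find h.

Write out the shoelace sum; only the two edges meeting at J involve h:
2·Area = [(9·h − 4·3) + (4·(-2) − (-1)·h)] + 98
       = 10·h + 78 = 78
⇒ h = 0.

0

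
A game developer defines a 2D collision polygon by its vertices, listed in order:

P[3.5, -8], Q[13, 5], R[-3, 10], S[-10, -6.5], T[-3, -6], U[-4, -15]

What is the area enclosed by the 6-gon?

Apply the shoelace (surveyor's) formula: 2A = Σ (x_i·y_{i+1} − x_{i+1}·y_i), indices taken mod 6.
Cross-terms: 121.5, 145, 119.5, 40.5, 21, 84.5  ⇒  Σ = 532
Area = |Σ|/2 = 266.

266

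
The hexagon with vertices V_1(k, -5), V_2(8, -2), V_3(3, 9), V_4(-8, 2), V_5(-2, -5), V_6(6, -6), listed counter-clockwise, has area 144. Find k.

Write out the shoelace sum; only the two edges meeting at V_1 involve k:
2·Area = [(6·(-5) − k·(-6)) + (k·(-2) − 8·(-5))] + 242
       = 4·k + 252 = 288
⇒ k = 9.

9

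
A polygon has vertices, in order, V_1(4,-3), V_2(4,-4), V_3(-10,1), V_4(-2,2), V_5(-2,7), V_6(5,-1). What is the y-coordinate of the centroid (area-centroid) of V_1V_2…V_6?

27/56

Apply the surveyor's formula. First the cross-terms c_i = x_i·y_{i+1} − x_{i+1}·y_i:
  -4, -36, -18, -10, -33, -11  ⇒  2A = -112, A = -56.
Then Σ (y_i + y_{i+1})·c_i = -162, so ȳ = -162 / (6·(-56)) = 27/56.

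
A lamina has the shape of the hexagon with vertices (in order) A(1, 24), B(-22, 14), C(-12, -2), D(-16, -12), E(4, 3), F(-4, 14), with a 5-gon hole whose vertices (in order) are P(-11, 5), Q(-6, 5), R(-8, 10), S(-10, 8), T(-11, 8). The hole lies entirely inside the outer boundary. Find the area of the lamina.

396

Outer boundary:
Apply the surveyor's formula: 2A = Σ (x_i·y_{i+1} − x_{i+1}·y_i), indices taken mod 6.
A→B: (1)(14) − (-22)(24) = 542
B→C: (-22)(-2) − (-12)(14) = 212
C→D: (-12)(-12) − (-16)(-2) = 112
D→E: (-16)(3) − (4)(-12) = 0
E→F: (4)(14) − (-4)(3) = 68
F→A: (-4)(24) − (1)(14) = -110
Σ = 824
Area = |Σ|/2 = 412.
Hole:
Apply the shoelace (surveyor's) formula: 2A = Σ (x_i·y_{i+1} − x_{i+1}·y_i), indices taken mod 5.
Σ = (-25) + (-20) + (36) + (8) + (33) = 32
Area = |Σ|/2 = 16.
Net area = 412 − 16 = 396.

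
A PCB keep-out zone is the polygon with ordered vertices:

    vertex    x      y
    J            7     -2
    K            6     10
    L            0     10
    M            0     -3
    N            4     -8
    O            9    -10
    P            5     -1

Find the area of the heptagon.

112

Apply Gauss's area formula: 2A = Σ (x_i·y_{i+1} − x_{i+1}·y_i), indices taken mod 7.
J→K: (7)(10) − (6)(-2) = 82
K→L: (6)(10) − (0)(10) = 60
L→M: (0)(-3) − (0)(10) = 0
M→N: (0)(-8) − (4)(-3) = 12
N→O: (4)(-10) − (9)(-8) = 32
O→P: (9)(-1) − (5)(-10) = 41
P→J: (5)(-2) − (7)(-1) = -3
Σ = 224
Area = |Σ|/2 = 112.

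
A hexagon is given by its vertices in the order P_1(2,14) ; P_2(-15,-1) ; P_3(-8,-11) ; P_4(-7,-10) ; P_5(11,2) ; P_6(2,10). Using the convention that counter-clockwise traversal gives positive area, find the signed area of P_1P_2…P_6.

Apply Gauss's area formula: 2A = Σ (x_i·y_{i+1} − x_{i+1}·y_i), indices taken mod 6.
P_1→P_2: (2)(-1) − (-15)(14) = 208
P_2→P_3: (-15)(-11) − (-8)(-1) = 157
P_3→P_4: (-8)(-10) − (-7)(-11) = 3
P_4→P_5: (-7)(2) − (11)(-10) = 96
P_5→P_6: (11)(10) − (2)(2) = 106
P_6→P_1: (2)(14) − (2)(10) = 8
Σ = 578
Signed area = Σ/2 = 289 (positive ⇒ counter-clockwise traversal).

289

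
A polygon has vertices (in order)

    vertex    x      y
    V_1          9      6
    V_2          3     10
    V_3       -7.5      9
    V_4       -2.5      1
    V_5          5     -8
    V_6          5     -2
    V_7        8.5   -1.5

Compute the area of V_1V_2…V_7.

Apply the shoelace formula: 2A = Σ (x_i·y_{i+1} − x_{i+1}·y_i), indices taken mod 7.
Cross-terms: 72, 102, 15, 15, 30, 9.5, 64.5  ⇒  Σ = 308
Area = |Σ|/2 = 154.

154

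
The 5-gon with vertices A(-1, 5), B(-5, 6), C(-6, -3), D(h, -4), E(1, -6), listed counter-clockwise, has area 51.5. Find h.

Write out the shoelace sum; only the two edges meeting at D involve h:
2·Area = [((-6)·(-4) − h·(-3)) + (h·(-6) − 1·(-4))] + 69
       = -3·h + 97 = 103
⇒ h = -2.

-2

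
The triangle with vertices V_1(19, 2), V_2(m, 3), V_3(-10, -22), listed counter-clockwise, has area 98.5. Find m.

The doubled signed area Σ (x_i y_{i+1} − x_{i+1} y_i) is linear in m.
With m=0 it equals 485; the coefficient of m is -24 (from the two edges through V_2).
So -24·m + 485 = 2·98.5 = 197 ⇒ m = 12.

12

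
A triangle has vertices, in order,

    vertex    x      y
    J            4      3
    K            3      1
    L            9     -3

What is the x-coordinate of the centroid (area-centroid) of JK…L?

16/3

Apply the surveyor's formula. First the cross-terms c_i = x_i·y_{i+1} − x_{i+1}·y_i:
  -5, -18, 39  ⇒  2A = 16, A = 8.
Then Σ (x_i + x_{i+1})·c_i = 256, so x̄ = 256 / (6·8) = 16/3.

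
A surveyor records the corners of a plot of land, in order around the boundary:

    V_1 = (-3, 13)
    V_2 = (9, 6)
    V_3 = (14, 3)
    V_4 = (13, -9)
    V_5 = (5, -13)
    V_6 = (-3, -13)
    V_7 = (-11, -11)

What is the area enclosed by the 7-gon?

435.5

Apply Gauss's area formula: 2A = Σ (x_i·y_{i+1} − x_{i+1}·y_i), indices taken mod 7.
Σ = (-135) + (-57) + (-165) + (-124) + (-104) + (-110) + (-176) = -871
Area = |Σ|/2 = 435.5.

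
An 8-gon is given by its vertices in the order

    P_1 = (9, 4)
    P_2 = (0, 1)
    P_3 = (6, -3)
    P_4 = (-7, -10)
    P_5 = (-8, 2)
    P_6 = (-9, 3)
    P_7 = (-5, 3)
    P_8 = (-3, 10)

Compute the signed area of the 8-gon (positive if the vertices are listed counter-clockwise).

Cross-terms: 9, -6, -81, -94, -6, -12, -41, -102  ⇒  Σ = -333
Signed area = Σ/2 = -166.5 (negative ⇒ clockwise traversal).

-166.5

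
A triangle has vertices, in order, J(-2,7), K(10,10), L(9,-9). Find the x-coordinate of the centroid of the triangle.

Apply Gauss's area formula. First the cross-terms c_i = x_i·y_{i+1} − x_{i+1}·y_i:
  -90, -180, 45  ⇒  2A = -225, A = -112.5.
Then Σ (x_i + x_{i+1})·c_i = -3825, so x̄ = -3825 / (6·(-112.5)) = 17/3.

17/3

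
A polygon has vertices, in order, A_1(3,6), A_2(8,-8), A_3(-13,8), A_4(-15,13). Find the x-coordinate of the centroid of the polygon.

-388/145

Apply the shoelace formula. First the cross-terms c_i = x_i·y_{i+1} − x_{i+1}·y_i:
  -72, -40, -49, -129  ⇒  2A = -290, A = -145.
Then Σ (x_i + x_{i+1})·c_i = 2328, so x̄ = 2328 / (6·(-145)) = -388/145.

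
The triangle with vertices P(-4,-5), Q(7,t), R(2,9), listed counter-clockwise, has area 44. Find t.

6

The doubled signed area Σ (x_i y_{i+1} − x_{i+1} y_i) is linear in t.
With t=0 it equals 124; the coefficient of t is -6 (from the two edges through Q).
So -6·t + 124 = 2·44 = 88 ⇒ t = 6.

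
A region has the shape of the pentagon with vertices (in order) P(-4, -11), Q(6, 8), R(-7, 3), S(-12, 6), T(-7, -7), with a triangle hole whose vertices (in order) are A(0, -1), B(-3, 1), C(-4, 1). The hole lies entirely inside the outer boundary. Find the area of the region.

Outer boundary:
Apply the surveyor's formula: 2A = Σ (x_i·y_{i+1} − x_{i+1}·y_i), indices taken mod 5.
Σ = (34) + (74) + (-6) + (126) + (49) = 277
Area = |Σ|/2 = 138.5.
Hole:
Apply Gauss's area formula: 2A = Σ (x_i·y_{i+1} − x_{i+1}·y_i), indices taken mod 3.
Σ = (-3) + (1) + (4) = 2
Area = |Σ|/2 = 1.
Net area = 138.5 − 1 = 137.5.

137.5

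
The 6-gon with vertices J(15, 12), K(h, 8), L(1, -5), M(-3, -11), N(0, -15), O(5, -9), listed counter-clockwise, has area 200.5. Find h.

Write out the shoelace sum; only the two edges meeting at K involve h:
2·Area = [(15·8 − h·12) + (h·(-5) − 1·8)] + 289
       = -17·h + 401 = 401
⇒ h = 0.

0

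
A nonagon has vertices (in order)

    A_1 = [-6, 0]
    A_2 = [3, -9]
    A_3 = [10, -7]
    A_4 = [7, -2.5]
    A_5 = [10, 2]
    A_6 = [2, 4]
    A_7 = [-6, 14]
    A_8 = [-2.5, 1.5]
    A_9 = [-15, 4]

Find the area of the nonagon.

A_1→A_2: (-6)(-9) − (3)(0) = 54
A_2→A_3: (3)(-7) − (10)(-9) = 69
A_3→A_4: (10)(-2.5) − (7)(-7) = 24
A_4→A_5: (7)(2) − (10)(-2.5) = 39
A_5→A_6: (10)(4) − (2)(2) = 36
A_6→A_7: (2)(14) − (-6)(4) = 52
A_7→A_8: (-6)(1.5) − (-2.5)(14) = 26
A_8→A_9: (-2.5)(4) − (-15)(1.5) = 12.5
A_9→A_1: (-15)(0) − (-6)(4) = 24
Σ = 336.5
Area = |Σ|/2 = 168.25.

168.25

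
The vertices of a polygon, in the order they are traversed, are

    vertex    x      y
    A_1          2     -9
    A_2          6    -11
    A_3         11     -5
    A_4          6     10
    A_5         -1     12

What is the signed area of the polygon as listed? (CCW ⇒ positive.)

Apply the surveyor's formula: 2A = Σ (x_i·y_{i+1} − x_{i+1}·y_i), indices taken mod 5.
Σ = (32) + (91) + (140) + (82) + (-15) = 330
Signed area = Σ/2 = 165 (positive ⇒ counter-clockwise traversal).

165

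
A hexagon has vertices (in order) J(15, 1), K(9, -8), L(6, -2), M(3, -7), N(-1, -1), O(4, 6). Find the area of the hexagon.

Apply the shoelace formula: 2A = Σ (x_i·y_{i+1} − x_{i+1}·y_i), indices taken mod 6.
Σ = (-129) + (30) + (-36) + (-10) + (-2) + (-86) = -233
Area = |Σ|/2 = 116.5.

116.5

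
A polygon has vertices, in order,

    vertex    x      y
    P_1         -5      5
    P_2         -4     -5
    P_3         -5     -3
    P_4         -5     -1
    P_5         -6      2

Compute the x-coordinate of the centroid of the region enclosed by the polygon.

Apply the shoelace formula. First the cross-terms c_i = x_i·y_{i+1} − x_{i+1}·y_i:
  45, -13, -10, -16, -20  ⇒  2A = -14, A = -7.
Then Σ (x_i + x_{i+1})·c_i = 208, so x̄ = 208 / (6·(-7)) = -104/21.

-104/21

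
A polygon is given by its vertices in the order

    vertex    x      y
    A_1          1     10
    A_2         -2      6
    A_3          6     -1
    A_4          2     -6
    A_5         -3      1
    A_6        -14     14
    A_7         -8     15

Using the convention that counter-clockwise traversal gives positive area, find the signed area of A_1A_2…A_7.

-139.5

Σ = (26) + (-34) + (-34) + (-16) + (-28) + (-98) + (-95) = -279
Signed area = Σ/2 = -139.5 (negative ⇒ clockwise traversal).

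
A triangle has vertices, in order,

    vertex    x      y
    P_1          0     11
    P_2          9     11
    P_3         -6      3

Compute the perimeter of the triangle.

|P_1P_2| = √((9)² + (0)²) = √81 = 9
|P_2P_3| = √((-15)² + (-8)²) = √289 = 17
|P_3P_1| = √((6)² + (8)²) = √100 = 10
Perimeter = 9 + 17 + 10 = 36.

36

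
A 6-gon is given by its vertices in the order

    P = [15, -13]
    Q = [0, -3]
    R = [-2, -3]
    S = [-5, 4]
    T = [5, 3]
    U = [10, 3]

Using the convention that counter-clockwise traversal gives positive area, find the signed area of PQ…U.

Apply Gauss's area formula: 2A = Σ (x_i·y_{i+1} − x_{i+1}·y_i), indices taken mod 6.
Σ = (-45) + (-6) + (-23) + (-35) + (-15) + (-175) = -299
Signed area = Σ/2 = -149.5 (negative ⇒ clockwise traversal).

-149.5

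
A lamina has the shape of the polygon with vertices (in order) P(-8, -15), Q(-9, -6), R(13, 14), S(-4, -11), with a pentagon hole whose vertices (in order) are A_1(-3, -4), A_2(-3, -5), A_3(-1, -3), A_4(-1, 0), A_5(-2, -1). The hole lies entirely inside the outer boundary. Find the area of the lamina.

Outer boundary:
Σ = (-87) + (-48) + (-87) + (-28) = -250
Area = |Σ|/2 = 125.
Hole:
Apply Gauss's area formula: 2A = Σ (x_i·y_{i+1} − x_{i+1}·y_i), indices taken mod 5.
A_1→A_2: (-3)(-5) − (-3)(-4) = 3
A_2→A_3: (-3)(-3) − (-1)(-5) = 4
A_3→A_4: (-1)(0) − (-1)(-3) = -3
A_4→A_5: (-1)(-1) − (-2)(0) = 1
A_5→A_1: (-2)(-4) − (-3)(-1) = 5
Σ = 10
Area = |Σ|/2 = 5.
Net area = 125 − 5 = 120.

120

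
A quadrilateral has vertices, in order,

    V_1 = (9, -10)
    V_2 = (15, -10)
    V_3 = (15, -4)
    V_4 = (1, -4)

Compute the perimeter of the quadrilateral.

|V_1V_2| = √((6)² + (0)²) = √36 = 6
|V_2V_3| = √((0)² + (6)²) = √36 = 6
|V_3V_4| = √((-14)² + (0)²) = √196 = 14
|V_4V_1| = √((8)² + (-6)²) = √100 = 10
Perimeter = 6 + 6 + 14 + 10 = 36.

36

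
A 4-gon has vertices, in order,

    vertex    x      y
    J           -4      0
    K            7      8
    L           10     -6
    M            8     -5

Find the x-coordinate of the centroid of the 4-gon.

Apply the shoelace formula. First the cross-terms c_i = x_i·y_{i+1} − x_{i+1}·y_i:
  -32, -122, -2, -20  ⇒  2A = -176, A = -88.
Then Σ (x_i + x_{i+1})·c_i = -2286, so x̄ = -2286 / (6·(-88)) = 381/88.

381/88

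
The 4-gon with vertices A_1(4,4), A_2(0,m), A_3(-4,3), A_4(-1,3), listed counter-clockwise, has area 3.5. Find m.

4

Write out the shoelace sum; only the two edges meeting at A_2 involve m:
2·Area = [(4·m − 0·4) + (0·3 − (-4)·m)] + -25
       = 8·m + -25 = 7
⇒ m = 4.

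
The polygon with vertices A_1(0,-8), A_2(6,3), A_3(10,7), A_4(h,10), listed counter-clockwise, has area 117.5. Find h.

Write out the shoelace sum; only the two edges meeting at A_4 involve h:
2·Area = [(10·10 − h·7) + (h·(-8) − 0·10)] + 60
       = -15·h + 160 = 235
⇒ h = -5.

-5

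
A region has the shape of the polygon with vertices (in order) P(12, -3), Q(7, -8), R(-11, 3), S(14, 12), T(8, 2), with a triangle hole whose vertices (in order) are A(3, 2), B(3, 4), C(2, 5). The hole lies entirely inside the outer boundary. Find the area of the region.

215

Outer boundary:
Apply the shoelace (surveyor's) formula: 2A = Σ (x_i·y_{i+1} − x_{i+1}·y_i), indices taken mod 5.
Σ = (-75) + (-67) + (-174) + (-68) + (-48) = -432
Area = |Σ|/2 = 216.
Hole:
Apply the shoelace (surveyor's) formula: 2A = Σ (x_i·y_{i+1} − x_{i+1}·y_i), indices taken mod 3.
Σ = (6) + (7) + (-11) = 2
Area = |Σ|/2 = 1.
Net area = 216 − 1 = 215.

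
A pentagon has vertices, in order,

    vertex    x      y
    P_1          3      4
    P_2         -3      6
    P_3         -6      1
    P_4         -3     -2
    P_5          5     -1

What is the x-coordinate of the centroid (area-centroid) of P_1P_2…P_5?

-37/57

Apply the shoelace (surveyor's) formula. First the cross-terms c_i = x_i·y_{i+1} − x_{i+1}·y_i:
  30, 33, 15, 13, 23  ⇒  2A = 114, A = 57.
Then Σ (x_i + x_{i+1})·c_i = -222, so x̄ = -222 / (6·57) = -37/57.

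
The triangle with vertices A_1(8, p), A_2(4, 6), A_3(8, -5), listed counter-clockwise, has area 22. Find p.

6

The doubled signed area Σ (x_i y_{i+1} − x_{i+1} y_i) is linear in p.
With p=0 it equals 20; the coefficient of p is 4 (from the two edges through A_1).
So 4·p + 20 = 2·22 = 44 ⇒ p = 6.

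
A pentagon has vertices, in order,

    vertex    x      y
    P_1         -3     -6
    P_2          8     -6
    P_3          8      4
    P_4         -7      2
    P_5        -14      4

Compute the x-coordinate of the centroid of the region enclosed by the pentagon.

1/39

Apply Gauss's area formula. First the cross-terms c_i = x_i·y_{i+1} − x_{i+1}·y_i:
  66, 80, 44, 0, 96  ⇒  2A = 286, A = 143.
Then Σ (x_i + x_{i+1})·c_i = 22, so x̄ = 22 / (6·143) = 1/39.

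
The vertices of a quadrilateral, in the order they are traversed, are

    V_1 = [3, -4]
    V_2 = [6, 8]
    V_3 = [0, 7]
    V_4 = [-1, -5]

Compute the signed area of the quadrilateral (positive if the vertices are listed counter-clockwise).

58

Σ = (48) + (42) + (7) + (19) = 116
Signed area = Σ/2 = 58 (positive ⇒ counter-clockwise traversal).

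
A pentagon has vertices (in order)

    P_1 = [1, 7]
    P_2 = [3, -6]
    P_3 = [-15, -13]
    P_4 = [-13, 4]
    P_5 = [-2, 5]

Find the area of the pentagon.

230.5

Apply the shoelace (surveyor's) formula: 2A = Σ (x_i·y_{i+1} − x_{i+1}·y_i), indices taken mod 5.
Σ = (-27) + (-129) + (-229) + (-57) + (-19) = -461
Area = |Σ|/2 = 230.5.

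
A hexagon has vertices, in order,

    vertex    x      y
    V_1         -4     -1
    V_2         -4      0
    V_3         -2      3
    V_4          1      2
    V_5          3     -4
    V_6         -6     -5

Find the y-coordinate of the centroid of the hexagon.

Apply the shoelace formula. First the cross-terms c_i = x_i·y_{i+1} − x_{i+1}·y_i:
  -4, -12, -7, -10, -39, -14  ⇒  2A = -86, A = -43.
Then Σ (y_i + y_{i+1})·c_i = 388, so ȳ = 388 / (6·(-43)) = -194/129.

-194/129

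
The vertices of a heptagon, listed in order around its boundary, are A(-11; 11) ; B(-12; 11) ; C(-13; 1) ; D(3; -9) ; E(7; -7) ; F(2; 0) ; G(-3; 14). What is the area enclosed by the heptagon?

230.5

Apply the surveyor's formula: 2A = Σ (x_i·y_{i+1} − x_{i+1}·y_i), indices taken mod 7.
Cross-terms: 11, 131, 114, 42, 14, 28, 121  ⇒  Σ = 461
Area = |Σ|/2 = 230.5.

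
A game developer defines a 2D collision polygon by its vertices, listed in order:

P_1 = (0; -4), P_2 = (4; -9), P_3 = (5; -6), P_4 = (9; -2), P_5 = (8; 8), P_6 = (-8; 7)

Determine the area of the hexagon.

160.5

Σ = (16) + (21) + (44) + (88) + (120) + (32) = 321
Area = |Σ|/2 = 160.5.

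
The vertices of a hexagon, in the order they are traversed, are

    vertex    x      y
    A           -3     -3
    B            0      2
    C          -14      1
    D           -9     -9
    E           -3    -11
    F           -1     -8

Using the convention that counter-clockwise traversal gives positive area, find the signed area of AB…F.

110.5

Apply Gauss's area formula: 2A = Σ (x_i·y_{i+1} − x_{i+1}·y_i), indices taken mod 6.
Σ = (-6) + (28) + (135) + (72) + (13) + (-21) = 221
Signed area = Σ/2 = 110.5 (positive ⇒ counter-clockwise traversal).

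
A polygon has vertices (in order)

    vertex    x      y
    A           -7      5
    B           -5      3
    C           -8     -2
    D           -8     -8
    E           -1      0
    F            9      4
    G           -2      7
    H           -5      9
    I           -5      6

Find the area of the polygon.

Σ = (4) + (34) + (48) + (-8) + (-4) + (71) + (17) + (15) + (17) = 194
Area = |Σ|/2 = 97.

97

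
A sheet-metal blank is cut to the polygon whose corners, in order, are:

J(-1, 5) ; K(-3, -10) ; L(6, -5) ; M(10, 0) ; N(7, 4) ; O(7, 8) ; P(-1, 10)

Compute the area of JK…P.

150.5

Apply Gauss's area formula: 2A = Σ (x_i·y_{i+1} − x_{i+1}·y_i), indices taken mod 7.
Σ = (25) + (75) + (50) + (40) + (28) + (78) + (5) = 301
Area = |Σ|/2 = 150.5.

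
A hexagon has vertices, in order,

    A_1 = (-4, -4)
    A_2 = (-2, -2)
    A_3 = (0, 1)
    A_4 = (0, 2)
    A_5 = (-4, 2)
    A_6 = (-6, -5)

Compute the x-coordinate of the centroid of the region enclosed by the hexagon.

-194/63

Apply the shoelace formula. First the cross-terms c_i = x_i·y_{i+1} − x_{i+1}·y_i:
  0, -2, 0, 8, 32, 4  ⇒  2A = 42, A = 21.
Then Σ (x_i + x_{i+1})·c_i = -388, so x̄ = -388 / (6·21) = -194/63.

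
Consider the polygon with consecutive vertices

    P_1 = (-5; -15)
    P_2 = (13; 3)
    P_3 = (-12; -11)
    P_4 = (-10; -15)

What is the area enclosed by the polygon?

Apply Gauss's area formula: 2A = Σ (x_i·y_{i+1} − x_{i+1}·y_i), indices taken mod 4.
Σ = (180) + (-107) + (70) + (75) = 218
Area = |Σ|/2 = 109.

109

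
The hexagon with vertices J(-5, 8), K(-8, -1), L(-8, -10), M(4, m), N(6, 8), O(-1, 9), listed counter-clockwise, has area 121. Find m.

5

Write out the shoelace sum; only the two edges meeting at M involve m:
2·Area = [((-8)·m − 4·(-10)) + (4·8 − 6·m)] + 240
       = -14·m + 312 = 242
⇒ m = 5.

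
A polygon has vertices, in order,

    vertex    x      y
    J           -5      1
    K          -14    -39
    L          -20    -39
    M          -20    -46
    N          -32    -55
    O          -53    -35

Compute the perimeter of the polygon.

158

|JK| = √((-9)² + (-40)²) = √1681 = 41
|KL| = √((-6)² + (0)²) = √36 = 6
|LM| = √((0)² + (-7)²) = √49 = 7
|MN| = √((-12)² + (-9)²) = √225 = 15
|NO| = √((-21)² + (20)²) = √841 = 29
|OJ| = √((48)² + (36)²) = √3600 = 60
Perimeter = 41 + 6 + 7 + 15 + 29 + 60 = 158.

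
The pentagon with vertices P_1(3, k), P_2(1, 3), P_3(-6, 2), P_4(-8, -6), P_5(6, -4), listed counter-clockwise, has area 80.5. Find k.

0

Write out the shoelace sum; only the two edges meeting at P_1 involve k:
2·Area = [(6·k − 3·(-4)) + (3·3 − 1·k)] + 140
       = 5·k + 161 = 161
⇒ k = 0.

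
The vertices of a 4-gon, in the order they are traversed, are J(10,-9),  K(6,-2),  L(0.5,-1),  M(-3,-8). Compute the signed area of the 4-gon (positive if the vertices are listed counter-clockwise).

Apply the shoelace (surveyor's) formula: 2A = Σ (x_i·y_{i+1} − x_{i+1}·y_i), indices taken mod 4.
Σ = (34) + (-5) + (-7) + (107) = 129
Signed area = Σ/2 = 64.5 (positive ⇒ counter-clockwise traversal).

64.5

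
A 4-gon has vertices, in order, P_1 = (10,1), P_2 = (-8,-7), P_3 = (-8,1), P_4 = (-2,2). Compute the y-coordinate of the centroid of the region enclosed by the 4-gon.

Apply Gauss's area formula. First the cross-terms c_i = x_i·y_{i+1} − x_{i+1}·y_i:
  -62, -64, -14, -22  ⇒  2A = -162, A = -81.
Then Σ (y_i + y_{i+1})·c_i = 648, so ȳ = 648 / (6·(-81)) = -4/3.

-4/3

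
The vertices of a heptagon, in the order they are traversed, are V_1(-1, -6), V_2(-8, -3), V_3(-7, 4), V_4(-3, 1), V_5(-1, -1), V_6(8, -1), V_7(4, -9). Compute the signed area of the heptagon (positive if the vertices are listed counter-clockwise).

Apply the shoelace formula: 2A = Σ (x_i·y_{i+1} − x_{i+1}·y_i), indices taken mod 7.
Cross-terms: -45, -53, 5, 4, 9, -68, -33  ⇒  Σ = -181
Signed area = Σ/2 = -90.5 (negative ⇒ clockwise traversal).

-90.5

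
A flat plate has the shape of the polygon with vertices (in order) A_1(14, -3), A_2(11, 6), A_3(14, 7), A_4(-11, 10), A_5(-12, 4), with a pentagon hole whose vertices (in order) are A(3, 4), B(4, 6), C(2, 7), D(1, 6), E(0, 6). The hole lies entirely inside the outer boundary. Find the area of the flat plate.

Outer boundary:
Apply the surveyor's formula: 2A = Σ (x_i·y_{i+1} − x_{i+1}·y_i), indices taken mod 5.
Cross-terms: 117, -7, 217, 76, -20  ⇒  Σ = 383
Area = |Σ|/2 = 191.5.
Hole:
A→B: (3)(6) − (4)(4) = 2
B→C: (4)(7) − (2)(6) = 16
C→D: (2)(6) − (1)(7) = 5
D→E: (1)(6) − (0)(6) = 6
E→A: (0)(4) − (3)(6) = -18
Σ = 11
Area = |Σ|/2 = 5.5.
Net area = 191.5 − 5.5 = 186.

186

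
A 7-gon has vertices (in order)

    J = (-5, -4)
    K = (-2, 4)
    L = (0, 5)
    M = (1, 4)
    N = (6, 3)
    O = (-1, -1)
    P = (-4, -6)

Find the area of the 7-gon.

Apply the surveyor's formula: 2A = Σ (x_i·y_{i+1} − x_{i+1}·y_i), indices taken mod 7.
Σ = (-28) + (-10) + (-5) + (-21) + (-3) + (2) + (-14) = -79
Area = |Σ|/2 = 39.5.

39.5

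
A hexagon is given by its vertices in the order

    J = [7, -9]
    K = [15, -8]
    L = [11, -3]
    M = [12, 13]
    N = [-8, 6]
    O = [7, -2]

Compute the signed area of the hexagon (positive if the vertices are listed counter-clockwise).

201

Σ = (79) + (43) + (179) + (176) + (-26) + (-49) = 402
Signed area = Σ/2 = 201 (positive ⇒ counter-clockwise traversal).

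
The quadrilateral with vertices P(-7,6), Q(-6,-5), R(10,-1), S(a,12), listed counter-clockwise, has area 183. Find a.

The doubled signed area Σ (x_i y_{i+1} − x_{i+1} y_i) is linear in a.
With a=0 it equals 331; the coefficient of a is 7 (from the two edges through S).
So 7·a + 331 = 2·183 = 366 ⇒ a = 5.

5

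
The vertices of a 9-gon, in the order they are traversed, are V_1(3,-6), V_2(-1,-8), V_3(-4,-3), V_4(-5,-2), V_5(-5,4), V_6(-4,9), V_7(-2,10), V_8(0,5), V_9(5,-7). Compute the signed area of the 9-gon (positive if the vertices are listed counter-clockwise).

Σ = (-30) + (-29) + (-7) + (-30) + (-29) + (-22) + (-10) + (-25) + (-9) = -191
Signed area = Σ/2 = -95.5 (negative ⇒ clockwise traversal).

-95.5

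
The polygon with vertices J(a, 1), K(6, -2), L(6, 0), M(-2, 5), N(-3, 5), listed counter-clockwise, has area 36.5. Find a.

-5

The doubled signed area Σ (x_i y_{i+1} − x_{i+1} y_i) is linear in a.
With a=0 it equals 38; the coefficient of a is -7 (from the two edges through J).
So -7·a + 38 = 2·36.5 = 73 ⇒ a = -5.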